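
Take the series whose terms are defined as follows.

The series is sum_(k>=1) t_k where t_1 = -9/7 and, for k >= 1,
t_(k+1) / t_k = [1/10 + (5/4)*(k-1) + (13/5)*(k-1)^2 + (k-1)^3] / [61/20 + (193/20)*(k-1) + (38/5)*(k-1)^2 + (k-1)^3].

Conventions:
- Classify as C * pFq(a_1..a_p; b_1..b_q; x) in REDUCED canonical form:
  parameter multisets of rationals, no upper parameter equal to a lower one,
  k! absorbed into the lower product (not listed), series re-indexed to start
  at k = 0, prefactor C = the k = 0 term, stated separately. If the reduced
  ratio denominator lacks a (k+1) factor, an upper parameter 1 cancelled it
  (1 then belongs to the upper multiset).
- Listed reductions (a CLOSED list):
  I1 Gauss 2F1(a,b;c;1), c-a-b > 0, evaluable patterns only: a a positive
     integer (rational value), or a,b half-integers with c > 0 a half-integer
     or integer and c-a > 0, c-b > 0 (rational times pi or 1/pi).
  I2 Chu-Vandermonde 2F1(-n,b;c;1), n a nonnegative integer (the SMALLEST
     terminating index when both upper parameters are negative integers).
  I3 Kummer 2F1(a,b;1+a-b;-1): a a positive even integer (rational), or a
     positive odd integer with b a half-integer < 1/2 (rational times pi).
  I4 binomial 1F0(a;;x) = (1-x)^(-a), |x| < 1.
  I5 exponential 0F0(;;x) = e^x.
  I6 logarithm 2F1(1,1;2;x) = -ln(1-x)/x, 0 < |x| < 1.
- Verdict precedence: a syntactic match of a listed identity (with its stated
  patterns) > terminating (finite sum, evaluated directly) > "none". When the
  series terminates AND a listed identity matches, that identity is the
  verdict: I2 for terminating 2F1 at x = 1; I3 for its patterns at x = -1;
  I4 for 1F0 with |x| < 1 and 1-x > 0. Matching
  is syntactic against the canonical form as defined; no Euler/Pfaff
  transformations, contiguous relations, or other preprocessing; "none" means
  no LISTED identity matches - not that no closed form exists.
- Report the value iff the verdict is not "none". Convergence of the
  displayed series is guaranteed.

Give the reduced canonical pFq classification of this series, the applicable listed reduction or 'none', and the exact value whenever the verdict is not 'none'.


Structural cue: with t_0 = -9/7, the expanded ratio factors over Q; C = -9/7, x = 1, roots give parameters.
Term ratio: r(k) = 1 * (k+1/10) (k+2) / [(k+61/10) (k+1)] - rational in k. x = 1; t_0 = -9/7; negate the roots.

Canonical form: C = -9/7 times 2F1 with upper {1/10, 2}, lower {61/10}, x = 1. Verdict (x = 1): Gauss (I1, integer-parameter pattern) applies (x = 1: the Gamma ratio telescopes since c-a-b = 4 > 0 and a = 2 in Z>0). Its exact value is -18819/14000.


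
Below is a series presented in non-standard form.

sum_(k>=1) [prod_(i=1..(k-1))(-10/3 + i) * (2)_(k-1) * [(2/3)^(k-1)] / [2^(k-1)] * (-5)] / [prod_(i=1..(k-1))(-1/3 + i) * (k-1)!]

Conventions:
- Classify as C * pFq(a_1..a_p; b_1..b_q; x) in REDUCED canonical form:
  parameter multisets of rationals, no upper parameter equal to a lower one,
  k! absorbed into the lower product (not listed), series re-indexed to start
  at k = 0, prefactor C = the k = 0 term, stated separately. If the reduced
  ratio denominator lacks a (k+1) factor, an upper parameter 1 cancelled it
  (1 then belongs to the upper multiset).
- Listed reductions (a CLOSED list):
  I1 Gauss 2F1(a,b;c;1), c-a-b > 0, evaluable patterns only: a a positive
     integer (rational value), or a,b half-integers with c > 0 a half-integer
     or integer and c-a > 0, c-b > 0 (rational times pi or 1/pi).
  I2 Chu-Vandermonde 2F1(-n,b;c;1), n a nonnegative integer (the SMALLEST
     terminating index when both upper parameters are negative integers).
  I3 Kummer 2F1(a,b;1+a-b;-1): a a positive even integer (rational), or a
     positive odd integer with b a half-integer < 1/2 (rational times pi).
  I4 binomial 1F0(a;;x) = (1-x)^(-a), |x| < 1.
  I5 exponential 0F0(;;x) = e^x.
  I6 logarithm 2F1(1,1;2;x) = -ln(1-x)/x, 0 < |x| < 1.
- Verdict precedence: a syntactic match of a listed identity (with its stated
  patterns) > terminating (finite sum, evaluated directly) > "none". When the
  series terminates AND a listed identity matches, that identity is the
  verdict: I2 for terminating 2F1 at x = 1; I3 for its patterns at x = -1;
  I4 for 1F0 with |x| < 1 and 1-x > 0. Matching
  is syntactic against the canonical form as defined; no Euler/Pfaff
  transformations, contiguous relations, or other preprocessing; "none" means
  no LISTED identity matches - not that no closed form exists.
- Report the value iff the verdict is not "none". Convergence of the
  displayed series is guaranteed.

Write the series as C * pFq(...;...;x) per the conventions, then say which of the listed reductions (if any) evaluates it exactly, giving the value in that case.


First insight: t_0 = -5 here, and the lower running product (C = -5, x = 1/3) is a rising factorial.
Ratio: r(k) = (1/3) * (k-7/3) (k+2) / [(k+2/3) (k+1)] - rational in k, leading ratio (1/3); with t_0 = -5, classification follows.

This is -5 * 2F1(-7/3, 2; 2/3; 1/3) in reduced canonical form. Verdict: none. No listed pattern accepts 2F1(-7/3, 2; 2/3; 1/3).


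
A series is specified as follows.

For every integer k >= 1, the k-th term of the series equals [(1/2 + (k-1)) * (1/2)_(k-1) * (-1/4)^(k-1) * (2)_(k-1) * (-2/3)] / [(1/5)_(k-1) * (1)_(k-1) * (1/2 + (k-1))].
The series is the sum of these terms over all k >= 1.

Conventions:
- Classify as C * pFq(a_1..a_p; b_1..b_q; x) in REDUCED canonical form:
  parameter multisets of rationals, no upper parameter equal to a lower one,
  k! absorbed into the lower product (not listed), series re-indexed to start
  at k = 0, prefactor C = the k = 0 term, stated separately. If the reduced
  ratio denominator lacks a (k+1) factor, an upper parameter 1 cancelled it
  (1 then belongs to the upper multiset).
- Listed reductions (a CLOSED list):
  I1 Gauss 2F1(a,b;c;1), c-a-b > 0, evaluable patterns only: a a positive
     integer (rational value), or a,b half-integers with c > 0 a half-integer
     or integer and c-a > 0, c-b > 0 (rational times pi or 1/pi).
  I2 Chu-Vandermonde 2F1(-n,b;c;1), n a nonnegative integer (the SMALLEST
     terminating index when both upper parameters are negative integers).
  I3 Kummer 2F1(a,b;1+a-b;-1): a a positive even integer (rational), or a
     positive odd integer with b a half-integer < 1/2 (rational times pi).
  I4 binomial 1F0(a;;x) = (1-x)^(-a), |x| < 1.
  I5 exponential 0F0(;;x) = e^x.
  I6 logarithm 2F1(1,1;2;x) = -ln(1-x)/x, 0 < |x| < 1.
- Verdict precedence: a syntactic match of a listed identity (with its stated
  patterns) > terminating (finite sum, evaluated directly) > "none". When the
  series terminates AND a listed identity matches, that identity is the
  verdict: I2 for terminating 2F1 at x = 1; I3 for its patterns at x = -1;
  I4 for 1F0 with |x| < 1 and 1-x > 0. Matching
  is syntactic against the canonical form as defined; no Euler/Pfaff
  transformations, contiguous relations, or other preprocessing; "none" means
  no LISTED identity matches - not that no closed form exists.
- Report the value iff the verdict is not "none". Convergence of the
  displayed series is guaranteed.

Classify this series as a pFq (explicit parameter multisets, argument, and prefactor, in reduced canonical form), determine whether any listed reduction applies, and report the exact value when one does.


Key step: x = (-1/4) and (1)_k (prefactor -2/3) is k! itself.
Adjacent-term ratio: r(k) = (-1/4) * (k+1/2) (k+2) / [(k+1/5) (k+1)] - rational; roots negated = parameters, x = (-1/4), C = -2/3.

The series (x = -1/4) is 2F1: upper {1/2, 2}, lower {1/5}, prefactor -2/3. Verdict: none - at argument -1/4 the multisets {1/2, 2} ; {1/5} match no listed identity.


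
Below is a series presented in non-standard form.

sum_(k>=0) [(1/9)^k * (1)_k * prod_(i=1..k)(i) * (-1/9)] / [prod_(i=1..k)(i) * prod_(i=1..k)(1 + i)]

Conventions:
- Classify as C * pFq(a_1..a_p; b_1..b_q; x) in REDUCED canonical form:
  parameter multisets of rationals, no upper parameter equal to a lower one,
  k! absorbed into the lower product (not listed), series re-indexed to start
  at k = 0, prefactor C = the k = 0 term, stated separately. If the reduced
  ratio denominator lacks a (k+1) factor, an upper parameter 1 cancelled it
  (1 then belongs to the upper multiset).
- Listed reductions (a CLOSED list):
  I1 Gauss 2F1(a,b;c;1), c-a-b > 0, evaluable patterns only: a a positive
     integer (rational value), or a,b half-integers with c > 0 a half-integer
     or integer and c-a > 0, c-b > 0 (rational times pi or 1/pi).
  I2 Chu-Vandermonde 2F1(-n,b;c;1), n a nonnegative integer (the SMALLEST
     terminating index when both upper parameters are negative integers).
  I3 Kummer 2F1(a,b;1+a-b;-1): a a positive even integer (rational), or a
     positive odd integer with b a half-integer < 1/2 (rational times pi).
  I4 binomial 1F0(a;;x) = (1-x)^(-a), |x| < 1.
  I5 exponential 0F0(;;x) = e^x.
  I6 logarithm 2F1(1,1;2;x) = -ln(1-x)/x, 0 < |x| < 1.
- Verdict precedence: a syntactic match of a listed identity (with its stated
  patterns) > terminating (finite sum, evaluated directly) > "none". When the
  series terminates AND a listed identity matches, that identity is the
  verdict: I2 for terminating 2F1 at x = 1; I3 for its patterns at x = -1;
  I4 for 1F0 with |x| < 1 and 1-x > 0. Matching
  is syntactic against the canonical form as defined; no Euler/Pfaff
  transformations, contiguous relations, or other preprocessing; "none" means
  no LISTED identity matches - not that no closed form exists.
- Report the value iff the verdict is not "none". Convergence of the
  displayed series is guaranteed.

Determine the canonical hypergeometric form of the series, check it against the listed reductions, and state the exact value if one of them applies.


The tell: with t_0 = -1/9, the lower running product (C = -1/9, x = 1/9) is a rising factorial.
Term ratio: r(k) = (1/9) * (k+1) (k+1) / [(k+2) (k+1)] - poly over poly, x = (1/9) from leading terms; C = -1/9 at k = 0.

Canonical form: C = -1/9 times 2F1 with upper {1, 1}, lower {2}, x = 1/9. Verdict: this is logarithm (I6) (the logarithm: parameters (1,1;2), x = 1/9). Value: ln(8/9).


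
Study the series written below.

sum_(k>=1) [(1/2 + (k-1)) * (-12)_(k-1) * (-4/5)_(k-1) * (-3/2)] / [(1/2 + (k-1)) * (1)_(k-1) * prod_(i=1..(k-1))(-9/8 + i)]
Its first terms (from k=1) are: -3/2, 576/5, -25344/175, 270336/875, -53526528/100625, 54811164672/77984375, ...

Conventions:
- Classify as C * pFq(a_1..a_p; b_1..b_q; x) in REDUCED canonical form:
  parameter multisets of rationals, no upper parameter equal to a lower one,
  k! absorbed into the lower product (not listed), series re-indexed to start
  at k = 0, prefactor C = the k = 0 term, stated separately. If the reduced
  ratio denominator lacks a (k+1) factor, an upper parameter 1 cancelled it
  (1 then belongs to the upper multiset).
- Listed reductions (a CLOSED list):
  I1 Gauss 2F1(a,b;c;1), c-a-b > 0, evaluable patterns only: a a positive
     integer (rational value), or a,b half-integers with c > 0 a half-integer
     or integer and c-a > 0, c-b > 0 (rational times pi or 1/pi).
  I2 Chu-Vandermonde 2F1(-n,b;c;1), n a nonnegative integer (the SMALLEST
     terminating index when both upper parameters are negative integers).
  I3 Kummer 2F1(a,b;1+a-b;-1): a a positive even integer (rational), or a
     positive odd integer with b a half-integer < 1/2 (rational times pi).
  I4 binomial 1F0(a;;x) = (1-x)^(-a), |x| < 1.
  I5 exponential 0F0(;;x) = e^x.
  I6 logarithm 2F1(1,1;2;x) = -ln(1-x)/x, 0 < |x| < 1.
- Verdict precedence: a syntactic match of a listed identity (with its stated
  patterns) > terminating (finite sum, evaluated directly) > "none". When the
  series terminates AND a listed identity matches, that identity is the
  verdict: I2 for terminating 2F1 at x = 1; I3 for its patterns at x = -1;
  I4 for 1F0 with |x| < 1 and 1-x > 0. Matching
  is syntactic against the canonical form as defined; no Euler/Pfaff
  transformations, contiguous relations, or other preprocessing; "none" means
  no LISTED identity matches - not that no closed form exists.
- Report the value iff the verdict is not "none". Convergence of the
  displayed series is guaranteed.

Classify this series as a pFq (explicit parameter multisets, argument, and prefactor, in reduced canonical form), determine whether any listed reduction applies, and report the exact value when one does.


First insight: t_0 = -3/2 here, and the lower running product (C = -3/2) is a rising factorial.
Ratio: r(k) = 1 * (k-12) (k-4/5) / [(k-1/8) (k+1)] - rational in k. x = 1; t_0 = -3/2; negate the roots.

The series (x = 1) is 2F1: upper {-12, -4/5}, lower {-1/8}, prefactor -3/2. Verdict: Vandermonde's identity (I2) fires (terminating 2F1 at x = 1 with n = 12, b = -4/5, c = -1/8). Exact value: 60725093364085527806499/865016186804199218750.


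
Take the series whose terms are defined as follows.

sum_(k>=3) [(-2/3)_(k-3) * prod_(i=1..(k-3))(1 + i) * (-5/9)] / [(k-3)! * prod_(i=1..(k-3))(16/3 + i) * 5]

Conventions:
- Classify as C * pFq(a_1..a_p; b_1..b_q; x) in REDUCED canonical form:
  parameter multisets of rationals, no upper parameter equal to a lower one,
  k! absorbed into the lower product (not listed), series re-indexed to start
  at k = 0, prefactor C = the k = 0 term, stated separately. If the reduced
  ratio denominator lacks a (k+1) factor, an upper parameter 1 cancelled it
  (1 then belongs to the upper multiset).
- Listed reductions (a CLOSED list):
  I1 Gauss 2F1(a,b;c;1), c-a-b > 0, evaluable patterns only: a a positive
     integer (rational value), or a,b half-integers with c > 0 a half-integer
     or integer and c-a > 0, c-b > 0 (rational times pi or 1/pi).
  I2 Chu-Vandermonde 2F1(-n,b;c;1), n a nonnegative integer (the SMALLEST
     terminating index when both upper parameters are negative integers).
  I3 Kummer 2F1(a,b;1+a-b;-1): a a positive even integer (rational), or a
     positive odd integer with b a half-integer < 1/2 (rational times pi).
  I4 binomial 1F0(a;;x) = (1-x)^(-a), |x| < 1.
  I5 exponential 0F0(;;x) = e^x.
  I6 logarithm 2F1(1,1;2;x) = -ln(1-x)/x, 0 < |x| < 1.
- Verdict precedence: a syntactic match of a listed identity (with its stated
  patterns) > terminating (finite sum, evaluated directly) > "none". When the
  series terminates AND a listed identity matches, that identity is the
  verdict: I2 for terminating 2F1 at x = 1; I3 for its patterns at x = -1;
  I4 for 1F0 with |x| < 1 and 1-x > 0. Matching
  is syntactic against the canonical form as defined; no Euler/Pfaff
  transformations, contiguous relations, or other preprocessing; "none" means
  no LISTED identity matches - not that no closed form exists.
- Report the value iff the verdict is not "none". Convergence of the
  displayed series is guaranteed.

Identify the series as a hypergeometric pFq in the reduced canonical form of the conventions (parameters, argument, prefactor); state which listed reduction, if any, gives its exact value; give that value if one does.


The tell: with t_0 = -1/9, the running product (C = -1/9) telescopes to a rising factorial.
Step ratio: r(k) = 1 * (k-2/3) (k+2) / [(k+19/3) (k+1)] - poly over poly, x = 1 from leading terms; C = -1/9 at k = 0.

With C = -1/9: the canonical form is 2F1(-2/3, 2; 19/3; 1). Verdict: Gauss (I1, integer-parameter pattern) fires (x = 1: the Gamma ratio telescopes since c-a-b = 5 > 0 and a = 2 in Z>0). Exact value: -104/1215.


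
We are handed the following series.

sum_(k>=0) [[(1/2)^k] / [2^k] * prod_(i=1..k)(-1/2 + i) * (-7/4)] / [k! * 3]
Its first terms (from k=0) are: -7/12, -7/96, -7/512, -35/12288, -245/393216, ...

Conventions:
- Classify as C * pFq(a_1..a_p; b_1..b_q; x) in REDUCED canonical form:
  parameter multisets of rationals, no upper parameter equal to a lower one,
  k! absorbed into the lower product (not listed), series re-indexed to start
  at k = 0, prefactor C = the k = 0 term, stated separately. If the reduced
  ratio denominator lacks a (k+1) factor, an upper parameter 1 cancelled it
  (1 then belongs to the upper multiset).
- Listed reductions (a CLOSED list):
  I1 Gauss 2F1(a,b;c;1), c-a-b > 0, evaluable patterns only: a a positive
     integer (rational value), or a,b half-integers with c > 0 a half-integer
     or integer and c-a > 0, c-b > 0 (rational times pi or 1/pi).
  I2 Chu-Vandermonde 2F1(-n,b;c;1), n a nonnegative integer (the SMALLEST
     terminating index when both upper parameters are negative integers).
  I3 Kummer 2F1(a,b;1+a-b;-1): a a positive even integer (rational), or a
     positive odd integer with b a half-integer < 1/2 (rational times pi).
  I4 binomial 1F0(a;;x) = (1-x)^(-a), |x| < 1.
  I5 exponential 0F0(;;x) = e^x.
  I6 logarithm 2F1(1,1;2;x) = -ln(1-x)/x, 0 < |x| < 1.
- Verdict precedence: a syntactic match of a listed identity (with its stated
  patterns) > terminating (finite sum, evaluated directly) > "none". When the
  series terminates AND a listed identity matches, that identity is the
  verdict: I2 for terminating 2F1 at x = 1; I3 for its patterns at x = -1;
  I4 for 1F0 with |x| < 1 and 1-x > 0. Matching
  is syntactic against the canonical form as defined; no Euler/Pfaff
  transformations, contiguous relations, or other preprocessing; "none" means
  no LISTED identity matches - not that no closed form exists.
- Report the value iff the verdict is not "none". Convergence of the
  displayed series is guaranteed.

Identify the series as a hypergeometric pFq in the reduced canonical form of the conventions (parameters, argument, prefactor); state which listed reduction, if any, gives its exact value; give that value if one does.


Classification (C = -7/12): 1F0 with upper {1/2}, lower {-}, argument x = 1/4. Verdict (x = 1/4): the binomial series (I4) applies (the 1F0 binomial series: exponent -1/2, x = 1/4). Sum: (-7/12) * (3/4)^(-1/2).

Structural cue: t_0 = -7/12 here, and the running product (C = -7/12) telescopes to a rising factorial.
Step ratio: r(k) = (1/4) * (k+1/2) / [(k+1)] ; factor over Q: parameters, x = (1/4), and C = -7/12.


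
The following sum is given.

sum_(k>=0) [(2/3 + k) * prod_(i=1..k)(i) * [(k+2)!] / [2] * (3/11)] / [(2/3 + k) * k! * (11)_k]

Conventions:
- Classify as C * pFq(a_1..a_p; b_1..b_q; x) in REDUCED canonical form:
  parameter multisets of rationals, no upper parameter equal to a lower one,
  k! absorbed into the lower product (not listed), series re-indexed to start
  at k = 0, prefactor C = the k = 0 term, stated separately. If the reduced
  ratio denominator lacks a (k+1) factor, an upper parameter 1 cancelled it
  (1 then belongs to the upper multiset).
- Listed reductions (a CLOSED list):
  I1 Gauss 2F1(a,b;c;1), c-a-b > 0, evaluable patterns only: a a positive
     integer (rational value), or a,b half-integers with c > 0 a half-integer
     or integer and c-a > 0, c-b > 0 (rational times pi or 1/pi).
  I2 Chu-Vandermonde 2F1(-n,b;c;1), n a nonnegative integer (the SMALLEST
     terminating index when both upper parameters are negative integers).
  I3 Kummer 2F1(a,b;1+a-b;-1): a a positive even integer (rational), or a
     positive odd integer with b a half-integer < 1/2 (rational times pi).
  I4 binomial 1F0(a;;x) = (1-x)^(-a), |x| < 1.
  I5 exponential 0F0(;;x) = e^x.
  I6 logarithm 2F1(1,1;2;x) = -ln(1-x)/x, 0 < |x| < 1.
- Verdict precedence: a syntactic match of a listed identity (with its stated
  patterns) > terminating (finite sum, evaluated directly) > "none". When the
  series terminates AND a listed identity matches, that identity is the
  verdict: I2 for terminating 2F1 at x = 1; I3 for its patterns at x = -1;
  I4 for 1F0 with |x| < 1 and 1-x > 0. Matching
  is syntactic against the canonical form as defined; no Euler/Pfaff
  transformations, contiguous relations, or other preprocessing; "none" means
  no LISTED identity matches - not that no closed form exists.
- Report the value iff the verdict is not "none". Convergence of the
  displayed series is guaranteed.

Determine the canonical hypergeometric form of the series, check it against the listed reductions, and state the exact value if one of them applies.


Key step: t_0 being 3/11, k + 2/3 divides numerator and denominator alike; C = 3/11 after cancelling.
Consecutive-term ratio: r(k) = 1 * (k+1) (k+3) / [(k+11) (k+1)] - poly over poly, x = 1 from leading terms; C = 3/11 at k = 0.

At argument 1: a 2F1 with upper {1, 3}, lower {11}, scaled by C = 3/11. Verdict: Gauss (I1, integer-parameter pattern) matches (x = 1: the Gamma ratio telescopes since c-a-b = 7 > 0 and a = 1 in Z>0). Its exact value is 30/77.


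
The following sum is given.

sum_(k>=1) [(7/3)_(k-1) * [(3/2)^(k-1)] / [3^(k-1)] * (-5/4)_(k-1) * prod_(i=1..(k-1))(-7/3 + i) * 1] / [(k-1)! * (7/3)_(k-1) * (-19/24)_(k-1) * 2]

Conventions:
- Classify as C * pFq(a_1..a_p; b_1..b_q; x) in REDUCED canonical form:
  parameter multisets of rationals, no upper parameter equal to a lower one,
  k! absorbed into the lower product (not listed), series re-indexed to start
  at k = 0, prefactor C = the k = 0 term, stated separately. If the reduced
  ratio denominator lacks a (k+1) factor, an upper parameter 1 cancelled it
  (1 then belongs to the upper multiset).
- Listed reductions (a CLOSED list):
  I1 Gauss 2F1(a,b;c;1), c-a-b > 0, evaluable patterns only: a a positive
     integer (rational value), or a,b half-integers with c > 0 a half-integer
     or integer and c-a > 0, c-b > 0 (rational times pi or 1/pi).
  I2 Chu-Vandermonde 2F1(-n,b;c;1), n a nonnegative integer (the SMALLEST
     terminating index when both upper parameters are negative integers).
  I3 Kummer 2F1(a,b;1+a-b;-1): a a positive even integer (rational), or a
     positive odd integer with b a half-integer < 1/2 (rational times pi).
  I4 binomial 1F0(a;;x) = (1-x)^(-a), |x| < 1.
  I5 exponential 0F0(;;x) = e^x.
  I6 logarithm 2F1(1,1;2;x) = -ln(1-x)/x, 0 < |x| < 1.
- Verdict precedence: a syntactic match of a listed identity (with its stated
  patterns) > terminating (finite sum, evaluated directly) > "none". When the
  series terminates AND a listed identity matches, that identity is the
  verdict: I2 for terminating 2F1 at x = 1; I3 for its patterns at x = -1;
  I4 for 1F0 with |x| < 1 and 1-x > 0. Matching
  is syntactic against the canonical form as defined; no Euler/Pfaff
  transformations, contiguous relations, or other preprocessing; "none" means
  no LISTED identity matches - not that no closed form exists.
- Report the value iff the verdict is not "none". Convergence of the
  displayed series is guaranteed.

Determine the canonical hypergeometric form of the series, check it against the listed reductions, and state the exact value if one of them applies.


Reduced: x = 1/2, 2F1, upper = {-4/3, -5/4}, lower = {-19/24}, C = 1/2. Verdict: none - at argument 1/2 the multisets {-4/3, -5/4} ; {-19/24} match no listed identity.

The tell: with t_0 = 1/2, the running product (C = 1/2) telescopes to a rising factorial.
Ratio: r(k) = (1/2) * (k-4/3) (k-5/4) / [(k-19/24) (k+1)] - poly over poly, x = (1/2) from leading terms; C = 1/2 at k = 0.


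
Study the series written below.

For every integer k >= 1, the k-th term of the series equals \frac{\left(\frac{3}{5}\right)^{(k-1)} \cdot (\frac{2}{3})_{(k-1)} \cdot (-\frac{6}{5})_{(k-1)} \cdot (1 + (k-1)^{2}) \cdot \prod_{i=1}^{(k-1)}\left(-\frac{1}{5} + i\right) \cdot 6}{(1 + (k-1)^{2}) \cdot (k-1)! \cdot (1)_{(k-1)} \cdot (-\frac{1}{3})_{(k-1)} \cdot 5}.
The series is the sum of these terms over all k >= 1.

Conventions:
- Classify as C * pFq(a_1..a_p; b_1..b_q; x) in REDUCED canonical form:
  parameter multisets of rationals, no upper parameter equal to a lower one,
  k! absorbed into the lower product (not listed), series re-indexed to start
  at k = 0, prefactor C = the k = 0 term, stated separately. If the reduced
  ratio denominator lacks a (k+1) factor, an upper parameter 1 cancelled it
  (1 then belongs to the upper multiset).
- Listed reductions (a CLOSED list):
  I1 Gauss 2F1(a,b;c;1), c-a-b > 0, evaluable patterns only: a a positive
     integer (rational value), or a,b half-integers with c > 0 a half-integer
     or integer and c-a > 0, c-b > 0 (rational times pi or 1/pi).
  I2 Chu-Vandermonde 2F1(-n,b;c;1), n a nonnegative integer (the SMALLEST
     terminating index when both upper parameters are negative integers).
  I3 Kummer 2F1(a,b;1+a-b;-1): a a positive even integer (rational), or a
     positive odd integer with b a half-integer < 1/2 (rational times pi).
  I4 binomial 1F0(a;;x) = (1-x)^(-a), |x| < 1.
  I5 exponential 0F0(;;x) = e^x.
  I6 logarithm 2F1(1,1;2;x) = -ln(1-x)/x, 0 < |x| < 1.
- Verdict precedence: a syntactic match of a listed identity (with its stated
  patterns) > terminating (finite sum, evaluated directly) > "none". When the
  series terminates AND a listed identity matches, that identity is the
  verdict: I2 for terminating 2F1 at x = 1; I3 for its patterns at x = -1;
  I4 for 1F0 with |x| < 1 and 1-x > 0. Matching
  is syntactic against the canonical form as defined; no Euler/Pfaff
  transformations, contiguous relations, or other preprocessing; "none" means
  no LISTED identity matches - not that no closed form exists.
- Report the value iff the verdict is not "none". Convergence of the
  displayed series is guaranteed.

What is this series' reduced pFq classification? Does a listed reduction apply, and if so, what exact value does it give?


Canonical form: C = \frac{6}{5} times 3F2 with upper {-\frac{6}{5}, \frac{2}{3}, \frac{4}{5}}, lower {-\frac{1}{3}, 1}, x = \frac{3}{5}. Verdict: none - this 3F2 at x = \frac{3}{5} matches no listed pattern, and upper {-\frac{6}{5}, \frac{2}{3}, \frac{4}{5}} holds no stopper.

Key observation: t_0 = \frac{6}{5} here, and striking the common factor k^2 + 1 reduces the term (C = 6/5, x = 3/5).
Step ratio: r(k) = \frac{3}{5} * (k-\frac{6}{5}) (k+\frac{2}{3}) (k+\frac{4}{5}) / [(k-\frac{1}{3}) (k+1) (k+1)] ; factor over Q: parameters, x = \frac{3}{5}, and C = \frac{6}{5}.


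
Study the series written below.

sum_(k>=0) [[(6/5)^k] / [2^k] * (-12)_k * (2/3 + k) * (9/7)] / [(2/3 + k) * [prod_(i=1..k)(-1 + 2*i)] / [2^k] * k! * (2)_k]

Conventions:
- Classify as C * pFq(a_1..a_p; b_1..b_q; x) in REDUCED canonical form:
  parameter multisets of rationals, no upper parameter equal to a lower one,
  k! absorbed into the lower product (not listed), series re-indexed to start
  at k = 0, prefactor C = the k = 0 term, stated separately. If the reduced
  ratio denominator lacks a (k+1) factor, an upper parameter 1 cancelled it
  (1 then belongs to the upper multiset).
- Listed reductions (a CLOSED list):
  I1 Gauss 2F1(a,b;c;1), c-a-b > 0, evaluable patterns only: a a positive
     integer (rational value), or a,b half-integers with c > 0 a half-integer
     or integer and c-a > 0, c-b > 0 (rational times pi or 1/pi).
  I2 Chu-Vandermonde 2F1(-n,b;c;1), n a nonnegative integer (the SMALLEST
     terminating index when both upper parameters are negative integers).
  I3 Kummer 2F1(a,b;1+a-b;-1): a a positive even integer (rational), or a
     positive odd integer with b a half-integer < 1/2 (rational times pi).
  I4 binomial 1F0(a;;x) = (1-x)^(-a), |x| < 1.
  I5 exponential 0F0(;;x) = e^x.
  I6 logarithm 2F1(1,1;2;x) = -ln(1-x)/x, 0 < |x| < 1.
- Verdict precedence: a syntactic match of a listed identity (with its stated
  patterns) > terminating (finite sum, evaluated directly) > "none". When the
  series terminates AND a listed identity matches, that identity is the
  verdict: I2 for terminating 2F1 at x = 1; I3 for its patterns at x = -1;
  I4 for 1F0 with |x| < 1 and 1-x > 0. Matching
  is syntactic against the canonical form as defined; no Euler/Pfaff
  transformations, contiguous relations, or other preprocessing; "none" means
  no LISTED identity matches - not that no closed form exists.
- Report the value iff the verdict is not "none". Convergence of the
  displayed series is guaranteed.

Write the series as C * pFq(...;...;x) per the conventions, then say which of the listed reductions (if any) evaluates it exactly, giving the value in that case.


x = 3/5 here; the reduced form reads 1F2, upper {-12}, lower {1/2, 2}, C = 9/7. Verdict: terminating. With -12 upstairs the series is a 13-term polynomial sum; evaluated term by term. Its exact value is -19396159358701790849823/7950906067352294921875.

First insight: x = (3/5) and the two k-th powers (prefactor 9/7) combine into one argument.
Adjacent-term ratio: r(k) = (3/5) * (k-12) / [(k+1/2) (k+2) (k+1)] - rational in k. x = (3/5); t_0 = 9/7; negate the roots.


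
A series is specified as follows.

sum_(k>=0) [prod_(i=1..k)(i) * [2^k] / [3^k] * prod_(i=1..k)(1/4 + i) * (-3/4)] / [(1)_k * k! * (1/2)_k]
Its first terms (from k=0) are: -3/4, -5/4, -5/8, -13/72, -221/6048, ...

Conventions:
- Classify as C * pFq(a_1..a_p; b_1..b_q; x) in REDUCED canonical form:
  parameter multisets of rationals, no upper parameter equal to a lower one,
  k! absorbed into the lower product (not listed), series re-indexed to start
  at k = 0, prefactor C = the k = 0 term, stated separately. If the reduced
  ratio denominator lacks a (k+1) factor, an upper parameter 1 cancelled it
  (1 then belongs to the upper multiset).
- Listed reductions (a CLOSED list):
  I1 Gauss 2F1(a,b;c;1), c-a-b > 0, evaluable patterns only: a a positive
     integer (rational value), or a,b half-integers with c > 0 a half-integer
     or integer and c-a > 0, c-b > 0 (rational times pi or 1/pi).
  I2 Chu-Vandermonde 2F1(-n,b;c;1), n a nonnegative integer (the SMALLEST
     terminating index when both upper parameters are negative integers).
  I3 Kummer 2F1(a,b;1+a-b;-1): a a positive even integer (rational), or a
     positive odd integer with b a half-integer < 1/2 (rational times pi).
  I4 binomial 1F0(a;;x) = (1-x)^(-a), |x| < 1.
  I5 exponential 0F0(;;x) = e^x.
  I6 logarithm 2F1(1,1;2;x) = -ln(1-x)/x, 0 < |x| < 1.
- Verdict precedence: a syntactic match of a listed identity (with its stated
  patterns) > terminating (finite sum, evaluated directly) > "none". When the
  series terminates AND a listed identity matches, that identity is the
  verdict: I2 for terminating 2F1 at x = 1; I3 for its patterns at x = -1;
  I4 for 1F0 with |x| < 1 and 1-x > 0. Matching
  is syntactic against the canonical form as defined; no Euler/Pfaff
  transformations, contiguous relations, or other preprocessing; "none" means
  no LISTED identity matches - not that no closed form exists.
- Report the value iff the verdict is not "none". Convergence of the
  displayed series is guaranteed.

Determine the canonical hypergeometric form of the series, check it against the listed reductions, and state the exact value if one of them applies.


The tell: x = (2/3) and the running product (C = -3/4) telescopes to a rising factorial.
Step ratio: r(k) = (2/3) * (k+5/4) / [(k+1/2) (k+1)] - rational; roots negated = parameters, x = (2/3), C = -3/4.

At argument 2/3: a 1F1 with upper {5/4}, lower {1/2}, scaled by C = -3/4. Verdict: none - at argument 2/3 the multisets {5/4} ; {1/2} match no listed identity.


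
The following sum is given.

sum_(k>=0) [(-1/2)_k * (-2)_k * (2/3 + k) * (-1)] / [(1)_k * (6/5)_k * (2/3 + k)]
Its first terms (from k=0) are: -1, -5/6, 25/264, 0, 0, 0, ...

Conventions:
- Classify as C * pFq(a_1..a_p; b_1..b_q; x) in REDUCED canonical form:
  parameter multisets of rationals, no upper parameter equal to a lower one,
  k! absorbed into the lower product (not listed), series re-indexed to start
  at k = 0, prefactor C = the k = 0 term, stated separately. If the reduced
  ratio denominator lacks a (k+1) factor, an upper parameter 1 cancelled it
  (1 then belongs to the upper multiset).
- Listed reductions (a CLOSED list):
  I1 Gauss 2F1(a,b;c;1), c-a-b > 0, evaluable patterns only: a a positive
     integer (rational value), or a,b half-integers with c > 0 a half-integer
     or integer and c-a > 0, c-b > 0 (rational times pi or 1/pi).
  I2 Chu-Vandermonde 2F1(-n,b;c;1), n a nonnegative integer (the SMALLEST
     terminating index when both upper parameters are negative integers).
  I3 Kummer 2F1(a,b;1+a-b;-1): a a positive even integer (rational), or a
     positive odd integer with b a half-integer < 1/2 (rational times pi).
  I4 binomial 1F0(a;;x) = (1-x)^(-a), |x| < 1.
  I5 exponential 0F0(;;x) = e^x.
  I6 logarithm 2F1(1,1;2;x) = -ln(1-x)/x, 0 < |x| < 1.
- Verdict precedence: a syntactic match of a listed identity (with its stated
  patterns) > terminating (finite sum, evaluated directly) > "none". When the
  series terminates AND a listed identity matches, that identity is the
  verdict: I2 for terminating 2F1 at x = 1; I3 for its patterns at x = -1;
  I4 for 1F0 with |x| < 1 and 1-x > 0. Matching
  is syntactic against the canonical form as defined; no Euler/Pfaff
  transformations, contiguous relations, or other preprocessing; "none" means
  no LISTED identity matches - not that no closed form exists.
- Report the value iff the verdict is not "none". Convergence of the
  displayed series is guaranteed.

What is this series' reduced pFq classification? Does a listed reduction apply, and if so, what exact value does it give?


With C = -1: the canonical form is 2F1(-2, -1/2; 6/5; 1). Verdict: Chu-Vandermonde (I2) applies (terminating 2F1 at x = 1 with n = 2, b = -1/2, c = 6/5). Sum: -153/88.

The tell: x = 1 and striking the common factor k + 2/3 reduces the term (prefactor -1).
Step ratio: r(k) = 1 * (k-2) (k-1/2) / [(k+6/5) (k+1)] - rational; roots negated = parameters, x = 1, C = -1.


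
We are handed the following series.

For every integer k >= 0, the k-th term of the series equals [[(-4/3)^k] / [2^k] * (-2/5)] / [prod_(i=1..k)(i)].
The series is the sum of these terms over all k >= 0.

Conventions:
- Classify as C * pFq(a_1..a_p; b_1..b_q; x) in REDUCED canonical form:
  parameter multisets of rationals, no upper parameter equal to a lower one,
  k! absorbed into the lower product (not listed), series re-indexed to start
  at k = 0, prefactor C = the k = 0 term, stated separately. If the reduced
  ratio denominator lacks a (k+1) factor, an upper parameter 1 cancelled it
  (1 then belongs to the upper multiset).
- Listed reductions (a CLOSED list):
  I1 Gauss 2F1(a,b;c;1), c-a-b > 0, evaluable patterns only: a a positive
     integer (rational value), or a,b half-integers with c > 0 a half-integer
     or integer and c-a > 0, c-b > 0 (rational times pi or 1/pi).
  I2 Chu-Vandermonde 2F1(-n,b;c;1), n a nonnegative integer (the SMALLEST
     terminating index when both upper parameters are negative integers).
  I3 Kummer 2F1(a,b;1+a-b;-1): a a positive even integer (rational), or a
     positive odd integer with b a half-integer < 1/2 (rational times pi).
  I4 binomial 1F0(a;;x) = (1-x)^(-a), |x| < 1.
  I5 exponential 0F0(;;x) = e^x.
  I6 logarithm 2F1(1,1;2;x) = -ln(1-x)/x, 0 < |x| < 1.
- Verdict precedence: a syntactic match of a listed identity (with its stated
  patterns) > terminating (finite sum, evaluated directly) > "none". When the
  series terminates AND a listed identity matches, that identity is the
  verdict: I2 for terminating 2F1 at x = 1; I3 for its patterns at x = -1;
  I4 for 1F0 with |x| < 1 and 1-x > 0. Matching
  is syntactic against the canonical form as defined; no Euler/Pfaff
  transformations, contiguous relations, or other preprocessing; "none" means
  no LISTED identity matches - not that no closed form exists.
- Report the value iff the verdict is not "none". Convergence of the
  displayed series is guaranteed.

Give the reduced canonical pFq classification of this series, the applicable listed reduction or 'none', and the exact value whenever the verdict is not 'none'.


Canonical form: C = -2/5 times 0F0 with upper {-}, lower {-}, x = -2/3. Verdict at x = -2/3: exponential (I5) matches (the 0F0 exponential series at x = -2/3). Exact value: (-2/5) * e^(-2/3).

First insight: t_0 being -2/5, the product of the first k integers (C = -2/5, x = -2/3) is k!.
Step ratio: r(k) = (-2/3) * 1 / [(k+1)] - rational; roots negated = parameters, x = (-2/3), C = -2/5.


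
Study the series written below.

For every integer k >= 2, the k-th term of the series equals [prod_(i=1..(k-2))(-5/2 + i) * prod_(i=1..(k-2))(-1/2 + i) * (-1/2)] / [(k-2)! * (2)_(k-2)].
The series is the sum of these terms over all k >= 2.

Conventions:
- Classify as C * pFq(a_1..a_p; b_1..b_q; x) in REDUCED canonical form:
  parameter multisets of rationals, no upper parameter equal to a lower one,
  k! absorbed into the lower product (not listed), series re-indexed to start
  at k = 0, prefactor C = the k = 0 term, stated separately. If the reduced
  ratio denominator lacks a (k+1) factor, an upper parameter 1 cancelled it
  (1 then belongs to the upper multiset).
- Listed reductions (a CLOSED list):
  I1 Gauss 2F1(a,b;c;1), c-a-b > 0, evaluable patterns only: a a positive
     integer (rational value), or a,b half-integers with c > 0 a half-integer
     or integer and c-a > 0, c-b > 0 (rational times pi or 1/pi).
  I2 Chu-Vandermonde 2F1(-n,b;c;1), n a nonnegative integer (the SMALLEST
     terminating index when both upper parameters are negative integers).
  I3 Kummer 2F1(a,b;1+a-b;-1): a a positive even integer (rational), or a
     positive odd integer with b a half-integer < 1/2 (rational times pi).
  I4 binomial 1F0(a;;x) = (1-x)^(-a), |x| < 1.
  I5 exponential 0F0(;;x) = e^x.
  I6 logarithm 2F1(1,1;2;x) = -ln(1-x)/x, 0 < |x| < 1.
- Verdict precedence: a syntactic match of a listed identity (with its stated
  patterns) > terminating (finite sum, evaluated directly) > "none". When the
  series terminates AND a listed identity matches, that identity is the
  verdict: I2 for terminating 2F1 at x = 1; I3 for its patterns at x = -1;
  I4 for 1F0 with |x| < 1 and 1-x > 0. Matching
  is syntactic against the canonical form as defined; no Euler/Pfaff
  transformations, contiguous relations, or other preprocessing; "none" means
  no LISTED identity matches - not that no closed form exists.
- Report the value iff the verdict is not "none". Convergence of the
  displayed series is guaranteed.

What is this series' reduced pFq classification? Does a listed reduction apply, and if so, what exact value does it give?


With C = -1/2: the canonical form is 2F1(-3/2, 1/2; 2; 1). Verdict: Gauss's theorem I1 (half-integer case) applies (x = 1; upper {-3/2, 1/2} half-integers, c = 2 in the evaluable pattern). Hence: (-16/15) / pi.

First insight: x = 1 and the running product (C = -1/2, x = 1) telescopes to a rising factorial.
Adjacent-term ratio: r(k) = 1 * (k-3/2) (k+1/2) / [(k+2) (k+1)] - rational in k, leading ratio 1; with t_0 = -1/2, classification follows.


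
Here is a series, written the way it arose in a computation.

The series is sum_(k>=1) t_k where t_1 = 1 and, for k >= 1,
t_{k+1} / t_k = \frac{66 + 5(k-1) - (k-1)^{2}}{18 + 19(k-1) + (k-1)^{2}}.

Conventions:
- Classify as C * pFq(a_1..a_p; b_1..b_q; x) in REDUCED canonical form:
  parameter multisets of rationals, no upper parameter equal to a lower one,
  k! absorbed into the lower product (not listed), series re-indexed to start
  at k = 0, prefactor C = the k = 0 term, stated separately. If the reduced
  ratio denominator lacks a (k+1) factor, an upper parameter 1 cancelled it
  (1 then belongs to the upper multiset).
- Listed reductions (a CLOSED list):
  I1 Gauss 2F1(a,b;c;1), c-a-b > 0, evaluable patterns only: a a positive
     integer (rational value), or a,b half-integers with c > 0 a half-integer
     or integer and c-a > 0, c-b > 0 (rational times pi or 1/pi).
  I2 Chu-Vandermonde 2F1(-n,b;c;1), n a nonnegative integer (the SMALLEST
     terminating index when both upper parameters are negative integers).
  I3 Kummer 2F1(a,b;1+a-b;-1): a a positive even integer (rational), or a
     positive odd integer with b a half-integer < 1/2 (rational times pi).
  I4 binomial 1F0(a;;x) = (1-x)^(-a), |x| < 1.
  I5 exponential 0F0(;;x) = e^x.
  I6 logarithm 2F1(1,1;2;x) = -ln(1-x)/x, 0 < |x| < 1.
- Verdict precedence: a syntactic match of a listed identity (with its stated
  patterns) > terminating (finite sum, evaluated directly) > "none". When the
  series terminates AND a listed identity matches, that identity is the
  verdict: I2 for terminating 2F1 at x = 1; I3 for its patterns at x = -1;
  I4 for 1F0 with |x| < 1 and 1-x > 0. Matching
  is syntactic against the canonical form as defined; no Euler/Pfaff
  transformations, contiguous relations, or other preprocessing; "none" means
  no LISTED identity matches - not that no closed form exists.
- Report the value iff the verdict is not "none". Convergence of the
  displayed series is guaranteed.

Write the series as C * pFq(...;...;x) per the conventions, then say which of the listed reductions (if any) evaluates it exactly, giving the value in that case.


Prefactor 1, argument -1: 2F1 with upper {-11, 6} over lower {18}. Verdict: the Kummer evaluation I3 fires (x = -1; c = 18 equals 1+a-b for upper {-11, 6}: listed pattern). Sum: 34.

The tell: with t_0 = 1, roots of the ratio polynomials (C = 1, x = -1) are the negated parameters.
Term ratio: r(k) = -1 * (k-11) (k+6) / [(k+18) (k+1)] - rational in k. x = -1; t_0 = 1; negate the roots.
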